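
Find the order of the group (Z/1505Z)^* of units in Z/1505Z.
(Z/1505Z)^* consists of the classes a with gcd(a, 1505) = 1, so its order is φ(1505). φ is multiplicative, with φ(p^e) = p^e − p^(e−1). Factorise 1505 = 5 · 7 · 43. Then
  φ(1505) = (5 − 1) · (7 − 1) · (43 − 1) = 4 · 6 · 42 = 1008.
Thus |(Z/1505Z)^*| = 1008.

Final answer: |(Z/1505Z)^*| = 1008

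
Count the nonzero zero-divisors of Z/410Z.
In Z/410Z each nonzero element is either a unit (gcd with 410 is 1) or a zero-divisor (gcd > 1). The number of units is φ(410): factorise 410 = 2 · 5 · 41, so φ(410) = (2 − 1) · (5 − 1) · (41 − 1) = 1 · 4 · 40 = 160. The nonzero elements number 410 − 1 = 409. Hence the nonzero zero-divisors number 409 − 160 = 249.

Final answer: Z/410Z has 249 nonzero zero-divisors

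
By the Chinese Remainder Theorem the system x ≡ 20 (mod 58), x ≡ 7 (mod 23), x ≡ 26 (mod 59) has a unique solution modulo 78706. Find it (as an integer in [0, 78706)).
The moduli 58, 23, 59 are pairwise coprime, so by the CRT there is a unique solution mod 58·23·59 = 78706.
Solve by successive substitution. Start with x ≡ 20 (mod 58).
  Combine with x ≡ 7 (mod 23): write x = 20 + 58·t and require 20 + 58·t ≡ 7 (mod 23), i.e. 58·t ≡ 7 − 20 ≡ 10 (mod 23). Since 58^(−1) ≡ 2 (mod 23) (58 ≡ 12 (mod 23)), t ≡ 2·10 ≡ 20 (mod 23). So x ≡ 20 + 58·20 = 1180 (mod 1334).
  Combine with x ≡ 26 (mod 59): write x = 1180 + 1334·t and require 1180 + 1334·t ≡ 26 (mod 59), i.e. 1334·t ≡ 26 − 1180 ≡ 26 (mod 59). Since 1334^(−1) ≡ 41 (mod 59) (1334 ≡ 36 (mod 59)), t ≡ 41·26 ≡ 4 (mod 59). So x ≡ 1180 + 1334·4 = 6516 (mod 78706).
Unique solution in [0, 78706): x = 6516.

Final answer: x ≡ 6516 (mod 78706); the representative in [0, 78706) is 6516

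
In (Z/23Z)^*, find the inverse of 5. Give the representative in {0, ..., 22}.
5^(−1) ≡ 14 (mod 23)

Apply the extended Euclidean algorithm to (23, 5), tracking rows (r, s, t) with s·23 + t·5 = r. Each division r_prev = q·r_cur + r_new produces the new row as (previous row) − q·(current row):
  row A: (23, 1, 0)   [1·23 + 0·5 = 23]
  row B: (5, 0, 1)   [0·23 + 1·5 = 5]
  23 = 4·5 + 3   → row C = row A − 4·row B = (3, 1, −4)   [check: 1·23 − 4·5 = 3]
  5 = 1·3 + 2   → row D = row B − 1·row C = (2, −1, 5)   [check: −1·23 + 5·5 = 2]
  3 = 1·2 + 1   → row E = row C − 1·row D = (1, 2, −9)   [check: 2·23 − 9·5 = 1]
  2 = 2·1 + 0   → remainder 0, stop. gcd = 1 (last nonzero row E).
The gcd is 1, so 5 is invertible mod 23. The last nonzero row gives 2·23 − 9·5 = 1, so t = −9. So 5^(−1) ≡ −9 ≡ 14 (mod 23). Verify: 5 · 14 = 70 ≡ 1 (mod 23). ✓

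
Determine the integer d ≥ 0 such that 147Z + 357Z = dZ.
(147, 357) = (21); d = 21

In the PID Z, (a, b) is generated by gcd(a, b). Compute gcd(357, 147) with the extended Euclidean algorithm, tracking rows (r, s, t) with s·357 + t·147 = r:
  row A: (357, 1, 0)   [1·357 + 0·147 = 357]
  row B: (147, 0, 1)   [0·357 + 1·147 = 147]
  357 = 2·147 + 63   → row C = row A − 2·row B = (63, 1, −2)   [check: 1·357 − 2·147 = 63]
  147 = 2·63 + 21   → row D = row B − 2·row C = (21, −2, 5)   [check: −2·357 + 5·147 = 21]
  63 = 3·21 + 0   → remainder 0, stop. gcd = 21 (last nonzero row D).
So gcd(147, 357) = 21, with Bézout identity −2·357 + 5·147 = 21. Containment (⊇): the Bézout identity exhibits 21 as an element of (147, 357), giving (21) ⊆ (147, 357). Containment (⊆): since 21 | 147 and 21 | 357 (147 = 21·7, 357 = 21·17), every Z-linear combination of 147 and 357 is divisible by 21, so (147, 357) ⊆ (21). Therefore (147, 357) = (21), d = 21.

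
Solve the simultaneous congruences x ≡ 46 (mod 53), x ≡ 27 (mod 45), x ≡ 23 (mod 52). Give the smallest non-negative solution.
The moduli 53, 45, 52 are pairwise coprime, so by the CRT there is a unique solution mod 53·45·52 = 124020.
Solve by successive substitution. Start with x ≡ 46 (mod 53).
  Combine with x ≡ 27 (mod 45): write x = 46 + 53·t and require 46 + 53·t ≡ 27 (mod 45), i.e. 53·t ≡ 27 − 46 ≡ 26 (mod 45). Since 53^(−1) ≡ 17 (mod 45) (53 ≡ 8 (mod 45)), t ≡ 17·26 ≡ 37 (mod 45). So x ≡ 46 + 53·37 = 2007 (mod 2385).
  Combine with x ≡ 23 (mod 52): write x = 2007 + 2385·t and require 2007 + 2385·t ≡ 23 (mod 52), i.e. 2385·t ≡ 23 − 2007 ≡ 44 (mod 52). Since 2385^(−1) ≡ 37 (mod 52) (2385 ≡ 45 (mod 52)), t ≡ 37·44 ≡ 16 (mod 52). So x ≡ 2007 + 2385·16 = 40167 (mod 124020).
Unique solution in [0, 124020): x = 40167.

Final answer: x ≡ 40167 (mod 124020); the representative in [0, 124020) is 40167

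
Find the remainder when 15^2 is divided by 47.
Use repeated squaring. Binary(2) = 10. Walk through the bits of the exponent 2 left-to-right: at each bit after the leading one, square the running value, then multiply by 15 if the bit is 1 (always reducing mod 47):
  bit 1 = 1 (leading): start with 15.
  bit 2 = 0: square 15^2 = 225 ≡ 37 (mod 47).
Final value: 15^2 ≡ 37 (mod 47).

Final answer: 37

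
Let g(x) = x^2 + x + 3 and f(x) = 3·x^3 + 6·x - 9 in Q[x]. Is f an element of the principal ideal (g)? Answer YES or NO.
YES

In Q[x] the ideal (g) consists of all multiples of g, so f ∈ (g) iff g | f, i.e. iff the remainder of f on division by g is 0. Divide f by g (g is monic, so eliminate the leading term of the running remainder at each step):
  leading term 3·x^3: subtract (3·x)·g(x) = 3·x^3 + 3·x^2 + 9·x, leaving -3·x^2 - 3·x - 9
  leading term -3·x^2: subtract (-3)·g(x) = -3·x^2 - 3·x - 9, leaving 0
The remainder is 0, so f(x) = g(x) · h(x) with h(x) = 3·x - 3. Hence g | f, i.e. f ∈ (g).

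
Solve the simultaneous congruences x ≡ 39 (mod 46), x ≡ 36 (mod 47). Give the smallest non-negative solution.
x ≡ 177 (mod 2162); the representative in [0, 2162) is 177

The moduli 46, 47 are pairwise coprime, so by the CRT there is a unique solution mod 46·47 = 2162.
Solve by successive substitution. Start with x ≡ 39 (mod 46).
  Combine with x ≡ 36 (mod 47): write x = 39 + 46·t and require 39 + 46·t ≡ 36 (mod 47), i.e. 46·t ≡ 36 − 39 ≡ 44 (mod 47). Since 46^(−1) ≡ 46 (mod 47), t ≡ 46·44 ≡ 3 (mod 47). So x ≡ 39 + 46·3 = 177 (mod 2162).
Unique solution in [0, 2162): x = 177.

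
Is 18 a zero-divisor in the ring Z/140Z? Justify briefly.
gcd(18, 140) = 2 > 1, so 18 is not a unit in Z/140Z. In Z/nZ every nonzero non-unit is a zero-divisor: explicitly, take b = 140/gcd = 70 ≠ 0 (mod 140); then 18·70 = 1260 = 9·140, i.e. 18·70 ≡ 0 (mod 140). So 18 is a zero-divisor.

Final answer: YES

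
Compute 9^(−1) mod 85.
Apply the extended Euclidean algorithm to (85, 9), tracking rows (r, s, t) with s·85 + t·9 = r. Each division r_prev = q·r_cur + r_new produces the new row as (previous row) − q·(current row):
  row A: (85, 1, 0)   [1·85 + 0·9 = 85]
  row B: (9, 0, 1)   [0·85 + 1·9 = 9]
  85 = 9·9 + 4   → row C = row A − 9·row B = (4, 1, −9)   [check: 1·85 − 9·9 = 4]
  9 = 2·4 + 1   → row D = row B − 2·row C = (1, −2, 19)   [check: −2·85 + 19·9 = 1]
  4 = 4·1 + 0   → remainder 0, stop. gcd = 1 (last nonzero row D).
The gcd is 1, so 9 is invertible mod 85. The last nonzero row gives −2·85 + 19·9 = 1, so t = 19. So 9^(−1) ≡ 19 (mod 85). Verify: 9 · 19 = 171 ≡ 1 (mod 85). ✓

Final answer: 9^(−1) ≡ 19 (mod 85)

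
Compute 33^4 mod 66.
Use repeated squaring. Binary(4) = 100. Walk through the bits of the exponent 4 left-to-right: at each bit after the leading one, square the running value, then multiply by 33 if the bit is 1 (always reducing mod 66):
  bit 1 = 1 (leading): start with 33.
  bit 2 = 0: square 33^2 = 1089 ≡ 33 (mod 66).
  bit 3 = 0: square 33^2 = 1089 ≡ 33 (mod 66).
Final value: 33^4 ≡ 33 (mod 66).

Final answer: 33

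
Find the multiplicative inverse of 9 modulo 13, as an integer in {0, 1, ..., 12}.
9^(−1) ≡ 3 (mod 13)

Apply the extended Euclidean algorithm to (13, 9), tracking rows (r, s, t) with s·13 + t·9 = r. Each division r_prev = q·r_cur + r_new produces the new row as (previous row) − q·(current row):
  row A: (13, 1, 0)   [1·13 + 0·9 = 13]
  row B: (9, 0, 1)   [0·13 + 1·9 = 9]
  13 = 1·9 + 4   → row C = row A − 1·row B = (4, 1, −1)   [check: 1·13 − 1·9 = 4]
  9 = 2·4 + 1   → row D = row B − 2·row C = (1, −2, 3)   [check: −2·13 + 3·9 = 1]
  4 = 4·1 + 0   → remainder 0, stop. gcd = 1 (last nonzero row D).
The gcd is 1, so 9 is invertible mod 13. The last nonzero row gives −2·13 + 3·9 = 1, so t = 3. So 9^(−1) ≡ 3 (mod 13). Verify: 9 · 3 = 27 ≡ 1 (mod 13). ✓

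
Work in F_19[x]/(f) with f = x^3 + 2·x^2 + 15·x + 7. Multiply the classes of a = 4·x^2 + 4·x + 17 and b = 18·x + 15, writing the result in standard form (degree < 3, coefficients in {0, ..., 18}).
a · b ≡ 7·x^2 + 8·x + 17 (mod f(x))

Multiply as integer polynomials: a · b = 72·x^3 + 132·x^2 + 366·x + 255. Reducing coefficients mod 19: a · b ≡ 15·x^3 + 18·x^2 + 5·x + 8. Now divide by f(x) = x^3 + 2·x^2 + 15·x + 7 in F_19[x], eliminating the leading term at each step:
  leading term 15·x^3: subtract (15)·f(x) = 15·x^3 + 11·x^2 + 16·x + 10, leaving 7·x^2 + 8·x + 17 (coefficients mod 19)
The degree is now < 3, so this is the remainder. Hence a · b ≡ 7·x^2 + 8·x + 17 in F_19[x]/(f).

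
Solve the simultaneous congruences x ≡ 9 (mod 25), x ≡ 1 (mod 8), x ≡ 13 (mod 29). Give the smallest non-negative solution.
The moduli 25, 8, 29 are pairwise coprime, so by the CRT there is a unique solution mod 25·8·29 = 5800.
Solve by successive substitution. Start with x ≡ 9 (mod 25).
  Combine with x ≡ 1 (mod 8): write x = 9 + 25·t and require 9 + 25·t ≡ 1 (mod 8), i.e. 25·t ≡ 1 − 9 ≡ 0 (mod 8). Since 25^(−1) ≡ 1 (mod 8) (25 ≡ 1 (mod 8)), t ≡ 1·0 ≡ 0 (mod 8). So x ≡ 9 + 25·0 = 9 (mod 200).
  Combine with x ≡ 13 (mod 29): write x = 9 + 200·t and require 9 + 200·t ≡ 13 (mod 29), i.e. 200·t ≡ 13 − 9 ≡ 4 (mod 29). Since 200^(−1) ≡ 19 (mod 29) (200 ≡ 26 (mod 29)), t ≡ 19·4 ≡ 18 (mod 29). So x ≡ 9 + 200·18 = 3609 (mod 5800).
Unique solution in [0, 5800): x = 3609.

Final answer: x ≡ 3609 (mod 5800); the representative in [0, 5800) is 3609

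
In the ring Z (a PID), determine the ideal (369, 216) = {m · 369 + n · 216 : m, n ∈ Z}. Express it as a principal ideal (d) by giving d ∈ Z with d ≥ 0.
In the PID Z, (a, b) is generated by gcd(a, b). Compute gcd(369, 216) with the extended Euclidean algorithm, tracking rows (r, s, t) with s·369 + t·216 = r:
  row A: (369, 1, 0)   [1·369 + 0·216 = 369]
  row B: (216, 0, 1)   [0·369 + 1·216 = 216]
  369 = 1·216 + 153   → row C = row A − 1·row B = (153, 1, −1)   [check: 1·369 − 1·216 = 153]
  216 = 1·153 + 63   → row D = row B − 1·row C = (63, −1, 2)   [check: −1·369 + 2·216 = 63]
  153 = 2·63 + 27   → row E = row C − 2·row D = (27, 3, −5)   [check: 3·369 − 5·216 = 27]
  63 = 2·27 + 9   → row F = row D − 2·row E = (9, −7, 12)   [check: −7·369 + 12·216 = 9]
  27 = 3·9 + 0   → remainder 0, stop. gcd = 9 (last nonzero row F).
So gcd(369, 216) = 9, with Bézout identity −7·369 + 12·216 = 9. Containment (⊇): the Bézout identity exhibits 9 as an element of (369, 216), giving (9) ⊆ (369, 216). Containment (⊆): since 9 | 369 and 9 | 216 (369 = 9·41, 216 = 9·24), every Z-linear combination of 369 and 216 is divisible by 9, so (369, 216) ⊆ (9). Therefore (369, 216) = (9), d = 9.

Final answer: (369, 216) = (9); d = 9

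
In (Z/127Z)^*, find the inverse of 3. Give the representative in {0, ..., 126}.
Apply the extended Euclidean algorithm to (127, 3), tracking rows (r, s, t) with s·127 + t·3 = r. Each division r_prev = q·r_cur + r_new produces the new row as (previous row) − q·(current row):
  row A: (127, 1, 0)   [1·127 + 0·3 = 127]
  row B: (3, 0, 1)   [0·127 + 1·3 = 3]
  127 = 42·3 + 1   → row C = row A − 42·row B = (1, 1, −42)   [check: 1·127 − 42·3 = 1]
  3 = 3·1 + 0   → remainder 0, stop. gcd = 1 (last nonzero row C).
The gcd is 1, so 3 is invertible mod 127. The last nonzero row gives 1·127 − 42·3 = 1, so t = −42. So 3^(−1) ≡ −42 ≡ 85 (mod 127). Verify: 3 · 85 = 255 ≡ 1 (mod 127). ✓

Final answer: 3^(−1) ≡ 85 (mod 127)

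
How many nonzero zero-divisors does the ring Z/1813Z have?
In Z/1813Z each nonzero element is either a unit (gcd with 1813 is 1) or a zero-divisor (gcd > 1). The number of units is φ(1813): factorise 1813 = 7^2 · 37, so φ(1813) = (7^2 − 7^1) · (37 − 1) = 42 · 36 = 1512. The nonzero elements number 1813 − 1 = 1812. Hence the nonzero zero-divisors number 1812 − 1512 = 300.

Final answer: Z/1813Z has 300 nonzero zero-divisors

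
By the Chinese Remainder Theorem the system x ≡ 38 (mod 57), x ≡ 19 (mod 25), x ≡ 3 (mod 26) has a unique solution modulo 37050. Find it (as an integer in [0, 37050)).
x ≡ 21869 (mod 37050); the representative in [0, 37050) is 21869

The moduli 57, 25, 26 are pairwise coprime, so by the CRT there is a unique solution mod 57·25·26 = 37050.
Solve by successive substitution. Start with x ≡ 38 (mod 57).
  Combine with x ≡ 19 (mod 25): write x = 38 + 57·t and require 38 + 57·t ≡ 19 (mod 25), i.e. 57·t ≡ 19 − 38 ≡ 6 (mod 25). Since 57^(−1) ≡ 18 (mod 25) (57 ≡ 7 (mod 25)), t ≡ 18·6 ≡ 8 (mod 25). So x ≡ 38 + 57·8 = 494 (mod 1425).
  Combine with x ≡ 3 (mod 26): write x = 494 + 1425·t and require 494 + 1425·t ≡ 3 (mod 26), i.e. 1425·t ≡ 3 − 494 ≡ 3 (mod 26). Since 1425^(−1) ≡ 5 (mod 26) (1425 ≡ 21 (mod 26)), t ≡ 5·3 ≡ 15 (mod 26). So x ≡ 494 + 1425·15 = 21869 (mod 37050).
Unique solution in [0, 37050): x = 21869.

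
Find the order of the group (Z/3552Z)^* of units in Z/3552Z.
|(Z/3552Z)^*| = 1152

(Z/3552Z)^* consists of the classes a with gcd(a, 3552) = 1, so its order is φ(3552). φ is multiplicative, with φ(p^e) = p^e − p^(e−1). Factorise 3552 = 2^5 · 3 · 37. Then
  φ(3552) = (2^5 − 2^4) · (3 − 1) · (37 − 1) = 16 · 2 · 36 = 1152.
Thus |(Z/3552Z)^*| = 1152.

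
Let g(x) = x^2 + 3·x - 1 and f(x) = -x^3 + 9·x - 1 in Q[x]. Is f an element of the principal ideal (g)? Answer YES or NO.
NO

In Q[x] the ideal (g) consists of all multiples of g, so f ∈ (g) iff g | f, i.e. iff the remainder of f on division by g is 0. Divide f by g (g is monic, so eliminate the leading term of the running remainder at each step):
  leading term -x^3: subtract (-x)·g(x) = -x^3 - 3·x^2 + x, leaving 3·x^2 + 8·x - 1
  leading term 3·x^2: subtract (3)·g(x) = 3·x^2 + 9·x - 3, leaving 2 - x
The remainder r(x) = 2 - x ≠ 0 (and deg r < deg g), so g ∤ f, i.e. f ∉ (g).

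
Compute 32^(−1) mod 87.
32^(−1) ≡ 68 (mod 87)

Apply the extended Euclidean algorithm to (87, 32), tracking rows (r, s, t) with s·87 + t·32 = r. Each division r_prev = q·r_cur + r_new produces the new row as (previous row) − q·(current row):
  row A: (87, 1, 0)   [1·87 + 0·32 = 87]
  row B: (32, 0, 1)   [0·87 + 1·32 = 32]
  87 = 2·32 + 23   → row C = row A − 2·row B = (23, 1, −2)   [check: 1·87 − 2·32 = 23]
  32 = 1·23 + 9   → row D = row B − 1·row C = (9, −1, 3)   [check: −1·87 + 3·32 = 9]
  23 = 2·9 + 5   → row E = row C − 2·row D = (5, 3, −8)   [check: 3·87 − 8·32 = 5]
  9 = 1·5 + 4   → row F = row D − 1·row E = (4, −4, 11)   [check: −4·87 + 11·32 = 4]
  5 = 1·4 + 1   → row G = row E − 1·row F = (1, 7, −19)   [check: 7·87 − 19·32 = 1]
  4 = 4·1 + 0   → remainder 0, stop. gcd = 1 (last nonzero row G).
The gcd is 1, so 32 is invertible mod 87. The last nonzero row gives 7·87 − 19·32 = 1, so t = −19. So 32^(−1) ≡ −19 ≡ 68 (mod 87). Verify: 32 · 68 = 2176 ≡ 1 (mod 87). ✓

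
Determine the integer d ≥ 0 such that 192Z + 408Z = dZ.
In the PID Z, (a, b) is generated by gcd(a, b). Compute gcd(408, 192) with the extended Euclidean algorithm, tracking rows (r, s, t) with s·408 + t·192 = r:
  row A: (408, 1, 0)   [1·408 + 0·192 = 408]
  row B: (192, 0, 1)   [0·408 + 1·192 = 192]
  408 = 2·192 + 24   → row C = row A − 2·row B = (24, 1, −2)   [check: 1·408 − 2·192 = 24]
  192 = 8·24 + 0   → remainder 0, stop. gcd = 24 (last nonzero row C).
So gcd(192, 408) = 24, with Bézout identity 1·408 − 2·192 = 24. Containment (⊇): the Bézout identity exhibits 24 as an element of (192, 408), giving (24) ⊆ (192, 408). Containment (⊆): since 24 | 192 and 24 | 408 (192 = 24·8, 408 = 24·17), every Z-linear combination of 192 and 408 is divisible by 24, so (192, 408) ⊆ (24). Therefore (192, 408) = (24), d = 24.

Final answer: (192, 408) = (24); d = 24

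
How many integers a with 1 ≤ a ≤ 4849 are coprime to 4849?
4464

The number of a ∈ {1, ..., 4849} with gcd(a, 4849) = 1 is by definition Euler's totient φ(4849). φ is multiplicative, with φ(p^e) = p^e − p^(e−1). Factorise 4849 = 13 · 373. Then
  φ(4849) = (13 − 1) · (373 − 1) = 12 · 372 = 4464.
So there are 4464 such integers.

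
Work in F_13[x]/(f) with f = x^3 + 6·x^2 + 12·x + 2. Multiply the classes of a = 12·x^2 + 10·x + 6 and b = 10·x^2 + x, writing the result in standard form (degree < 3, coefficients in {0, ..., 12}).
a · b ≡ 3·x^2 + 3·x + 7 (mod f(x))

Multiply as integer polynomials: a · b = 120·x^4 + 112·x^3 + 70·x^2 + 6·x. Reducing coefficients mod 13: a · b ≡ 3·x^4 + 8·x^3 + 5·x^2 + 6·x. Now divide by f(x) = x^3 + 6·x^2 + 12·x + 2 in F_13[x], eliminating the leading term at each step:
  leading term 3·x^4: subtract (3·x)·f(x) = 3·x^4 + 5·x^3 + 10·x^2 + 6·x, leaving 3·x^3 + 8·x^2 (coefficients mod 13)
  leading term 3·x^3: subtract (3)·f(x) = 3·x^3 + 5·x^2 + 10·x + 6, leaving 3·x^2 + 3·x + 7 (coefficients mod 13)
The degree is now < 3, so this is the remainder. Hence a · b ≡ 3·x^2 + 3·x + 7 in F_13[x]/(f).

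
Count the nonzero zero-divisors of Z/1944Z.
In Z/1944Z each nonzero element is either a unit (gcd with 1944 is 1) or a zero-divisor (gcd > 1). The number of units is φ(1944): factorise 1944 = 2^3 · 3^5, so φ(1944) = (2^3 − 2^2) · (3^5 − 3^4) = 4 · 162 = 648. The nonzero elements number 1944 − 1 = 1943. Hence the nonzero zero-divisors number 1943 − 648 = 1295.

Final answer: Z/1944Z has 1295 nonzero zero-divisors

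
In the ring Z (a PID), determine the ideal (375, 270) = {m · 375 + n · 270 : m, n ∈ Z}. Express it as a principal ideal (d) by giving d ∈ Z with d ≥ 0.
(375, 270) = (15); d = 15

In the PID Z, (a, b) is generated by gcd(a, b). Compute gcd(375, 270) with the extended Euclidean algorithm, tracking rows (r, s, t) with s·375 + t·270 = r:
  row A: (375, 1, 0)   [1·375 + 0·270 = 375]
  row B: (270, 0, 1)   [0·375 + 1·270 = 270]
  375 = 1·270 + 105   → row C = row A − 1·row B = (105, 1, −1)   [check: 1·375 − 1·270 = 105]
  270 = 2·105 + 60   → row D = row B − 2·row C = (60, −2, 3)   [check: −2·375 + 3·270 = 60]
  105 = 1·60 + 45   → row E = row C − 1·row D = (45, 3, −4)   [check: 3·375 − 4·270 = 45]
  60 = 1·45 + 15   → row F = row D − 1·row E = (15, −5, 7)   [check: −5·375 + 7·270 = 15]
  45 = 3·15 + 0   → remainder 0, stop. gcd = 15 (last nonzero row F).
So gcd(375, 270) = 15, with Bézout identity −5·375 + 7·270 = 15. Containment (⊇): the Bézout identity exhibits 15 as an element of (375, 270), giving (15) ⊆ (375, 270). Containment (⊆): since 15 | 375 and 15 | 270 (375 = 15·25, 270 = 15·18), every Z-linear combination of 375 and 270 is divisible by 15, so (375, 270) ⊆ (15). Therefore (375, 270) = (15), d = 15.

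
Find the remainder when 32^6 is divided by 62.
32

Use repeated squaring. Binary(6) = 110. Walk through the bits of the exponent 6 left-to-right: at each bit after the leading one, square the running value, then multiply by 32 if the bit is 1 (always reducing mod 62):
  bit 1 = 1 (leading): start with 32.
  bit 2 = 1: square 32^2 = 1024 ≡ 32; bit is 1, so multiply 32·32 = 1024 ≡ 32 (mod 62).
  bit 3 = 0: square 32^2 = 1024 ≡ 32 (mod 62).
Final value: 32^6 ≡ 32 (mod 62).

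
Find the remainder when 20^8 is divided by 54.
4

Use repeated squaring. Binary(8) = 1000. Walk through the bits of the exponent 8 left-to-right: at each bit after the leading one, square the running value, then multiply by 20 if the bit is 1 (always reducing mod 54):
  bit 1 = 1 (leading): start with 20.
  bit 2 = 0: square 20^2 = 400 ≡ 22 (mod 54).
  bit 3 = 0: square 22^2 = 484 ≡ 52 (mod 54).
  bit 4 = 0: square 52^2 = 2704 ≡ 4 (mod 54).
Final value: 20^8 ≡ 4 (mod 54).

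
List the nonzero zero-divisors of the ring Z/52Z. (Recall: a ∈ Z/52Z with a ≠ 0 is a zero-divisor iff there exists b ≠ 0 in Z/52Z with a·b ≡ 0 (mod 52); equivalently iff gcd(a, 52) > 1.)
nonzero zero-divisors of Z/52Z = {2, 4, 6, 8, 10, 12, 13, 14, 16, 18, 20, 22, 24, 26, 28, 30, 32, 34, 36, 38, 39, 40, 42, 44, 46, 48, 50}

An element a ∈ Z/52Z (with a ≠ 0) is a zero-divisor iff gcd(a, 52) > 1 (because a is a unit precisely when gcd(a, n) = 1, and in Z/nZ every nonzero, non-unit element is a zero-divisor). Scan a = 1, ..., 51 and keep those with gcd(a, 52) > 1:
  gcd(2, 52) = 2, gcd(4, 52) = 4, gcd(6, 52) = 2, gcd(8, 52) = 4, gcd(10, 52) = 2, gcd(12, 52) = 4, gcd(13, 52) = 13, gcd(14, 52) = 2, gcd(16, 52) = 4, gcd(18, 52) = 2, gcd(20, 52) = 4, gcd(22, 52) = 2, gcd(24, 52) = 4, gcd(26, 52) = 26, gcd(28, 52) = 4, gcd(30, 52) = 2, gcd(32, 52) = 4, gcd(34, 52) = 2, gcd(36, 52) = 4, gcd(38, 52) = 2, gcd(39, 52) = 13, gcd(40, 52) = 4, gcd(42, 52) = 2, gcd(44, 52) = 4, gcd(46, 52) = 2, gcd(48, 52) = 4, gcd(50, 52) = 2.
All other a ∈ {1, ..., 51} have gcd(a, 52) = 1 and are units. So the nonzero zero-divisors are exactly the 27 values of a appearing in this scan.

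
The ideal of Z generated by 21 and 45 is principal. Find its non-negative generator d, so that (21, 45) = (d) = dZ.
(21, 45) = (3); d = 3

In the PID Z, (a, b) is generated by gcd(a, b). Compute gcd(45, 21) with the extended Euclidean algorithm, tracking rows (r, s, t) with s·45 + t·21 = r:
  row A: (45, 1, 0)   [1·45 + 0·21 = 45]
  row B: (21, 0, 1)   [0·45 + 1·21 = 21]
  45 = 2·21 + 3   → row C = row A − 2·row B = (3, 1, −2)   [check: 1·45 − 2·21 = 3]
  21 = 7·3 + 0   → remainder 0, stop. gcd = 3 (last nonzero row C).
So gcd(21, 45) = 3, with Bézout identity 1·45 − 2·21 = 3. Containment (⊇): the Bézout identity exhibits 3 as an element of (21, 45), giving (3) ⊆ (21, 45). Containment (⊆): since 3 | 21 and 3 | 45 (21 = 3·7, 45 = 3·15), every Z-linear combination of 21 and 45 is divisible by 3, so (21, 45) ⊆ (3). Therefore (21, 45) = (3), d = 3.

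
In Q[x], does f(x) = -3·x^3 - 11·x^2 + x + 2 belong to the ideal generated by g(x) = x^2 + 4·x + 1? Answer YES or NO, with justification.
NO

In Q[x] the ideal (g) consists of all multiples of g, so f ∈ (g) iff g | f, i.e. iff the remainder of f on division by g is 0. Divide f by g (g is monic, so eliminate the leading term of the running remainder at each step):
  leading term -3·x^3: subtract (-3·x)·g(x) = -3·x^3 - 12·x^2 - 3·x, leaving x^2 + 4·x + 2
  leading term x^2: subtract (1)·g(x) = x^2 + 4·x + 1, leaving 1
The remainder r(x) = 1 ≠ 0 (and deg r < deg g), so g ∤ f, i.e. f ∉ (g).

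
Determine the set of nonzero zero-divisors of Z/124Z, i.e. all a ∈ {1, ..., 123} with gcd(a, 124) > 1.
An element a ∈ Z/124Z (with a ≠ 0) is a zero-divisor iff gcd(a, 124) > 1 (because a is a unit precisely when gcd(a, n) = 1, and in Z/nZ every nonzero, non-unit element is a zero-divisor). Scan a = 1, ..., 123 and keep those with gcd(a, 124) > 1:
  gcd(2, 124) = 2, gcd(4, 124) = 4, gcd(6, 124) = 2, gcd(8, 124) = 4, gcd(10, 124) = 2, gcd(12, 124) = 4, gcd(14, 124) = 2, gcd(16, 124) = 4, gcd(18, 124) = 2, gcd(20, 124) = 4, gcd(22, 124) = 2, gcd(24, 124) = 4, gcd(26, 124) = 2, gcd(28, 124) = 4, gcd(30, 124) = 2, gcd(31, 124) = 31, gcd(32, 124) = 4, gcd(34, 124) = 2, gcd(36, 124) = 4, gcd(38, 124) = 2, gcd(40, 124) = 4, gcd(42, 124) = 2, gcd(44, 124) = 4, gcd(46, 124) = 2, gcd(48, 124) = 4, gcd(50, 124) = 2, gcd(52, 124) = 4, gcd(54, 124) = 2, gcd(56, 124) = 4, gcd(58, 124) = 2, gcd(60, 124) = 4, gcd(62, 124) = 62, gcd(64, 124) = 4, gcd(66, 124) = 2, gcd(68, 124) = 4, gcd(70, 124) = 2, gcd(72, 124) = 4, gcd(74, 124) = 2, gcd(76, 124) = 4, gcd(78, 124) = 2, gcd(80, 124) = 4, gcd(82, 124) = 2, gcd(84, 124) = 4, gcd(86, 124) = 2, gcd(88, 124) = 4, gcd(90, 124) = 2, gcd(92, 124) = 4, gcd(93, 124) = 31, gcd(94, 124) = 2, gcd(96, 124) = 4, gcd(98, 124) = 2, gcd(100, 124) = 4, gcd(102, 124) = 2, gcd(104, 124) = 4, gcd(106, 124) = 2, gcd(108, 124) = 4, gcd(110, 124) = 2, gcd(112, 124) = 4, gcd(114, 124) = 2, gcd(116, 124) = 4, gcd(118, 124) = 2, gcd(120, 124) = 4, gcd(122, 124) = 2.
All other a ∈ {1, ..., 123} have gcd(a, 124) = 1 and are units. So the nonzero zero-divisors are exactly the 63 values of a appearing in this scan.

Final answer: nonzero zero-divisors of Z/124Z = {2, 4, 6, 8, 10, 12, 14, 16, 18, 20, 22, 24, 26, 28, 30, 31, 32, 34, 36, 38, 40, 42, 44, 46, 48, 50, 52, 54, 56, 58, 60, 62, 64, 66, 68, 70, 72, 74, 76, 78, 80, 82, 84, 86, 88, 90, 92, 93, 94, 96, 98, 100, 102, 104, 106, 108, 110, 112, 114, 116, 118, 120, 122}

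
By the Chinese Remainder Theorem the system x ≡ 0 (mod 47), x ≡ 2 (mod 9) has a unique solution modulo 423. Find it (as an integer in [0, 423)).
The moduli 47, 9 are pairwise coprime, so by the CRT there is a unique solution mod 47·9 = 423.
Solve by successive substitution. Start with x ≡ 0 (mod 47).
  Combine with x ≡ 2 (mod 9): write x = 47·t and require 47·t ≡ 2 (mod 9). Since 47^(−1) ≡ 5 (mod 9) (47 ≡ 2 (mod 9)), t ≡ 5·2 ≡ 1 (mod 9). So x ≡ 47·1 = 47 (mod 423).
Unique solution in [0, 423): x = 47.

Final answer: x ≡ 47 (mod 423); the representative in [0, 423) is 47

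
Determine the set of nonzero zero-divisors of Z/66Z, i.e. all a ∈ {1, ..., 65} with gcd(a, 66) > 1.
nonzero zero-divisors of Z/66Z = {2, 3, 4, 6, 8, 9, 10, 11, 12, 14, 15, 16, 18, 20, 21, 22, 24, 26, 27, 28, 30, 32, 33, 34, 36, 38, 39, 40, 42, 44, 45, 46, 48, 50, 51, 52, 54, 55, 56, 57, 58, 60, 62, 63, 64}

An element a ∈ Z/66Z (with a ≠ 0) is a zero-divisor iff gcd(a, 66) > 1 (because a is a unit precisely when gcd(a, n) = 1, and in Z/nZ every nonzero, non-unit element is a zero-divisor). Scan a = 1, ..., 65 and keep those with gcd(a, 66) > 1:
  gcd(2, 66) = 2, gcd(3, 66) = 3, gcd(4, 66) = 2, gcd(6, 66) = 6, gcd(8, 66) = 2, gcd(9, 66) = 3, gcd(10, 66) = 2, gcd(11, 66) = 11, gcd(12, 66) = 6, gcd(14, 66) = 2, gcd(15, 66) = 3, gcd(16, 66) = 2, gcd(18, 66) = 6, gcd(20, 66) = 2, gcd(21, 66) = 3, gcd(22, 66) = 22, gcd(24, 66) = 6, gcd(26, 66) = 2, gcd(27, 66) = 3, gcd(28, 66) = 2, gcd(30, 66) = 6, gcd(32, 66) = 2, gcd(33, 66) = 33, gcd(34, 66) = 2, gcd(36, 66) = 6, gcd(38, 66) = 2, gcd(39, 66) = 3, gcd(40, 66) = 2, gcd(42, 66) = 6, gcd(44, 66) = 22, gcd(45, 66) = 3, gcd(46, 66) = 2, gcd(48, 66) = 6, gcd(50, 66) = 2, gcd(51, 66) = 3, gcd(52, 66) = 2, gcd(54, 66) = 6, gcd(55, 66) = 11, gcd(56, 66) = 2, gcd(57, 66) = 3, gcd(58, 66) = 2, gcd(60, 66) = 6, gcd(62, 66) = 2, gcd(63, 66) = 3, gcd(64, 66) = 2.
All other a ∈ {1, ..., 65} have gcd(a, 66) = 1 and are units. So the nonzero zero-divisors are exactly the 45 values of a appearing in this scan.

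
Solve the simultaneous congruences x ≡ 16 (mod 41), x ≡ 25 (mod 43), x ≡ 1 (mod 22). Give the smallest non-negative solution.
The moduli 41, 43, 22 are pairwise coprime, so by the CRT there is a unique solution mod 41·43·22 = 38786.
Solve by successive substitution. Start with x ≡ 16 (mod 41).
  Combine with x ≡ 25 (mod 43): write x = 16 + 41·t and require 16 + 41·t ≡ 25 (mod 43), i.e. 41·t ≡ 25 − 16 ≡ 9 (mod 43). Since 41^(−1) ≡ 21 (mod 43), t ≡ 21·9 ≡ 17 (mod 43). So x ≡ 16 + 41·17 = 713 (mod 1763).
  Combine with x ≡ 1 (mod 22): write x = 713 + 1763·t and require 713 + 1763·t ≡ 1 (mod 22), i.e. 1763·t ≡ 1 − 713 ≡ 14 (mod 22). Since 1763^(−1) ≡ 15 (mod 22) (1763 ≡ 3 (mod 22)), t ≡ 15·14 ≡ 12 (mod 22). So x ≡ 713 + 1763·12 = 21869 (mod 38786).
Unique solution in [0, 38786): x = 21869.

Final answer: x ≡ 21869 (mod 38786); the representative in [0, 38786) is 21869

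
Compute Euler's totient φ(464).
φ is multiplicative, with φ(p^e) = p^e − p^(e−1). Factorise 464 = 2^4 · 29. Then
  φ(464) = (2^4 − 2^3) · (29 − 1) = 8 · 28 = 224.

Final answer: φ(464) = 224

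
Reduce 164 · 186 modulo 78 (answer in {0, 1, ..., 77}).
6

Reduce the factors first: 164 ≡ 8, 186 ≡ 30 (mod 78), so 164 · 186 ≡ 8 · 30 (mod 78). 8 · 30 = 240. Dividing by 78: 240 = 3·78 + 6. So (164 · 186) mod 78 = 6.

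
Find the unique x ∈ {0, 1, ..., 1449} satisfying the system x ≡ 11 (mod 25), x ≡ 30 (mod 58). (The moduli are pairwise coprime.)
x ≡ 436 (mod 1450); the representative in [0, 1450) is 436

The moduli 25, 58 are pairwise coprime, so by the CRT there is a unique solution mod 25·58 = 1450.
Solve by successive substitution. Start with x ≡ 11 (mod 25).
  Combine with x ≡ 30 (mod 58): write x = 11 + 25·t and require 11 + 25·t ≡ 30 (mod 58), i.e. 25·t ≡ 30 − 11 ≡ 19 (mod 58). Since 25^(−1) ≡ 7 (mod 58), t ≡ 7·19 ≡ 17 (mod 58). So x ≡ 11 + 25·17 = 436 (mod 1450).
Unique solution in [0, 1450): x = 436.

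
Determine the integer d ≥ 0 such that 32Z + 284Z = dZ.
(32, 284) = (4); d = 4

In the PID Z, (a, b) is generated by gcd(a, b). Compute gcd(284, 32) with the extended Euclidean algorithm, tracking rows (r, s, t) with s·284 + t·32 = r:
  row A: (284, 1, 0)   [1·284 + 0·32 = 284]
  row B: (32, 0, 1)   [0·284 + 1·32 = 32]
  284 = 8·32 + 28   → row C = row A − 8·row B = (28, 1, −8)   [check: 1·284 − 8·32 = 28]
  32 = 1·28 + 4   → row D = row B − 1·row C = (4, −1, 9)   [check: −1·284 + 9·32 = 4]
  28 = 7·4 + 0   → remainder 0, stop. gcd = 4 (last nonzero row D).
So gcd(32, 284) = 4, with Bézout identity −1·284 + 9·32 = 4. Containment (⊇): the Bézout identity exhibits 4 as an element of (32, 284), giving (4) ⊆ (32, 284). Containment (⊆): since 4 | 32 and 4 | 284 (32 = 4·8, 284 = 4·71), every Z-linear combination of 32 and 284 is divisible by 4, so (32, 284) ⊆ (4). Therefore (32, 284) = (4), d = 4.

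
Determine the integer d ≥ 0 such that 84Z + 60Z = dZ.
In the PID Z, (a, b) is generated by gcd(a, b). Compute gcd(84, 60) with the extended Euclidean algorithm, tracking rows (r, s, t) with s·84 + t·60 = r:
  row A: (84, 1, 0)   [1·84 + 0·60 = 84]
  row B: (60, 0, 1)   [0·84 + 1·60 = 60]
  84 = 1·60 + 24   → row C = row A − 1·row B = (24, 1, −1)   [check: 1·84 − 1·60 = 24]
  60 = 2·24 + 12   → row D = row B − 2·row C = (12, −2, 3)   [check: −2·84 + 3·60 = 12]
  24 = 2·12 + 0   → remainder 0, stop. gcd = 12 (last nonzero row D).
So gcd(84, 60) = 12, with Bézout identity −2·84 + 3·60 = 12. Containment (⊇): the Bézout identity exhibits 12 as an element of (84, 60), giving (12) ⊆ (84, 60). Containment (⊆): since 12 | 84 and 12 | 60 (84 = 12·7, 60 = 12·5), every Z-linear combination of 84 and 60 is divisible by 12, so (84, 60) ⊆ (12). Therefore (84, 60) = (12), d = 12.

Final answer: (84, 60) = (12); d = 12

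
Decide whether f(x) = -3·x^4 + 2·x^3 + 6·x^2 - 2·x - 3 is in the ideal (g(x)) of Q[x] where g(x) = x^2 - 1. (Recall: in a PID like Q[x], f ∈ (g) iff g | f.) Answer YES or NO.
In Q[x] the ideal (g) consists of all multiples of g, so f ∈ (g) iff g | f, i.e. iff the remainder of f on division by g is 0. Divide f by g (g is monic, so eliminate the leading term of the running remainder at each step):
  leading term -3·x^4: subtract (-3·x^2)·g(x) = -3·x^4 + 3·x^2, leaving 2·x^3 + 3·x^2 - 2·x - 3
  leading term 2·x^3: subtract (2·x)·g(x) = 2·x^3 - 2·x, leaving 3·x^2 - 3
  leading term 3·x^2: subtract (3)·g(x) = 3·x^2 - 3, leaving 0
The remainder is 0, so f(x) = g(x) · h(x) with h(x) = -3·x^2 + 2·x + 3. Hence g | f, i.e. f ∈ (g).

Final answer: YES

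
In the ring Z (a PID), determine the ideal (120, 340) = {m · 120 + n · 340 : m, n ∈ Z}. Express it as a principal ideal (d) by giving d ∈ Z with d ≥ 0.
In the PID Z, (a, b) is generated by gcd(a, b). Compute gcd(340, 120) with the extended Euclidean algorithm, tracking rows (r, s, t) with s·340 + t·120 = r:
  row A: (340, 1, 0)   [1·340 + 0·120 = 340]
  row B: (120, 0, 1)   [0·340 + 1·120 = 120]
  340 = 2·120 + 100   → row C = row A − 2·row B = (100, 1, −2)   [check: 1·340 − 2·120 = 100]
  120 = 1·100 + 20   → row D = row B − 1·row C = (20, −1, 3)   [check: −1·340 + 3·120 = 20]
  100 = 5·20 + 0   → remainder 0, stop. gcd = 20 (last nonzero row D).
So gcd(120, 340) = 20, with Bézout identity −1·340 + 3·120 = 20. Containment (⊇): the Bézout identity exhibits 20 as an element of (120, 340), giving (20) ⊆ (120, 340). Containment (⊆): since 20 | 120 and 20 | 340 (120 = 20·6, 340 = 20·17), every Z-linear combination of 120 and 340 is divisible by 20, so (120, 340) ⊆ (20). Therefore (120, 340) = (20), d = 20.

Final answer: (120, 340) = (20); d = 20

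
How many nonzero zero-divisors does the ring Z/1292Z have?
Z/1292Z has 715 nonzero zero-divisors

In Z/1292Z each nonzero element is either a unit (gcd with 1292 is 1) or a zero-divisor (gcd > 1). The number of units is φ(1292): factorise 1292 = 2^2 · 17 · 19, so φ(1292) = (2^2 − 2^1) · (17 − 1) · (19 − 1) = 2 · 16 · 18 = 576. The nonzero elements number 1292 − 1 = 1291. Hence the nonzero zero-divisors number 1291 − 576 = 715.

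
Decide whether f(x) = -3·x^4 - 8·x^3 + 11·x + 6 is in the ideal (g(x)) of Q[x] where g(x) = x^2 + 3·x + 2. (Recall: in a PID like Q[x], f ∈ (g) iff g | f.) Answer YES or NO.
YES

In Q[x] the ideal (g) consists of all multiples of g, so f ∈ (g) iff g | f, i.e. iff the remainder of f on division by g is 0. Divide f by g (g is monic, so eliminate the leading term of the running remainder at each step):
  leading term -3·x^4: subtract (-3·x^2)·g(x) = -3·x^4 - 9·x^3 - 6·x^2, leaving x^3 + 6·x^2 + 11·x + 6
  leading term x^3: subtract (x)·g(x) = x^3 + 3·x^2 + 2·x, leaving 3·x^2 + 9·x + 6
  leading term 3·x^2: subtract (3)·g(x) = 3·x^2 + 9·x + 6, leaving 0
The remainder is 0, so f(x) = g(x) · h(x) with h(x) = -3·x^2 + x + 3. Hence g | f, i.e. f ∈ (g).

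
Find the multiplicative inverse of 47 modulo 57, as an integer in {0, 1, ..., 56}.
47^(−1) ≡ 17 (mod 57)

Apply the extended Euclidean algorithm to (57, 47), tracking rows (r, s, t) with s·57 + t·47 = r. Each division r_prev = q·r_cur + r_new produces the new row as (previous row) − q·(current row):
  row A: (57, 1, 0)   [1·57 + 0·47 = 57]
  row B: (47, 0, 1)   [0·57 + 1·47 = 47]
  57 = 1·47 + 10   → row C = row A − 1·row B = (10, 1, −1)   [check: 1·57 − 1·47 = 10]
  47 = 4·10 + 7   → row D = row B − 4·row C = (7, −4, 5)   [check: −4·57 + 5·47 = 7]
  10 = 1·7 + 3   → row E = row C − 1·row D = (3, 5, −6)   [check: 5·57 − 6·47 = 3]
  7 = 2·3 + 1   → row F = row D − 2·row E = (1, −14, 17)   [check: −14·57 + 17·47 = 1]
  3 = 3·1 + 0   → remainder 0, stop. gcd = 1 (last nonzero row F).
The gcd is 1, so 47 is invertible mod 57. The last nonzero row gives −14·57 + 17·47 = 1, so t = 17. So 47^(−1) ≡ 17 (mod 57). Verify: 47 · 17 = 799 ≡ 1 (mod 57). ✓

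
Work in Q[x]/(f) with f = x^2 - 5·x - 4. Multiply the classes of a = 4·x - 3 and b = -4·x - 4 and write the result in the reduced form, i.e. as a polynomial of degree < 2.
a · b ≡ -84·x - 52 (mod f(x))

First multiply in Q[x] without reducing: a · b = -16·x^2 - 4·x + 12. Now divide by f(x) = x^2 - 5·x - 4, eliminating the leading term at each step:
  leading term -16·x^2: subtract (-16)·f(x) = -16·x^2 + 80·x + 64, leaving -84·x - 52
The degree is now < 2, so this is the remainder. Hence a · b ≡ -84·x - 52 in Q[x]/(f).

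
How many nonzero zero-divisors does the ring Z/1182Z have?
In Z/1182Z each nonzero element is either a unit (gcd with 1182 is 1) or a zero-divisor (gcd > 1). The number of units is φ(1182): factorise 1182 = 2 · 3 · 197, so φ(1182) = (2 − 1) · (3 − 1) · (197 − 1) = 1 · 2 · 196 = 392. The nonzero elements number 1182 − 1 = 1181. Hence the nonzero zero-divisors number 1181 − 392 = 789.

Final answer: Z/1182Z has 789 nonzero zero-divisors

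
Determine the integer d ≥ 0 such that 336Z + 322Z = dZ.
(336, 322) = (14); d = 14

In the PID Z, (a, b) is generated by gcd(a, b). Compute gcd(336, 322) with the extended Euclidean algorithm, tracking rows (r, s, t) with s·336 + t·322 = r:
  row A: (336, 1, 0)   [1·336 + 0·322 = 336]
  row B: (322, 0, 1)   [0·336 + 1·322 = 322]
  336 = 1·322 + 14   → row C = row A − 1·row B = (14, 1, −1)   [check: 1·336 − 1·322 = 14]
  322 = 23·14 + 0   → remainder 0, stop. gcd = 14 (last nonzero row C).
So gcd(336, 322) = 14, with Bézout identity 1·336 − 1·322 = 14. Containment (⊇): the Bézout identity exhibits 14 as an element of (336, 322), giving (14) ⊆ (336, 322). Containment (⊆): since 14 | 336 and 14 | 322 (336 = 14·24, 322 = 14·23), every Z-linear combination of 336 and 322 is divisible by 14, so (336, 322) ⊆ (14). Therefore (336, 322) = (14), d = 14.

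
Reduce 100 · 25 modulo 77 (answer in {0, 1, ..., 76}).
36

Reduce the factors first: 100 ≡ 23 (mod 77), so 100 · 25 ≡ 23 · 25 (mod 77). 23 · 25 = 575. Dividing by 77: 575 = 7·77 + 36. So (100 · 25) mod 77 = 36.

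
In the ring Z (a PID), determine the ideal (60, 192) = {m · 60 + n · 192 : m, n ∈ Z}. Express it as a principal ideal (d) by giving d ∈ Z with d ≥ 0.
In the PID Z, (a, b) is generated by gcd(a, b). Compute gcd(192, 60) with the extended Euclidean algorithm, tracking rows (r, s, t) with s·192 + t·60 = r:
  row A: (192, 1, 0)   [1·192 + 0·60 = 192]
  row B: (60, 0, 1)   [0·192 + 1·60 = 60]
  192 = 3·60 + 12   → row C = row A − 3·row B = (12, 1, −3)   [check: 1·192 − 3·60 = 12]
  60 = 5·12 + 0   → remainder 0, stop. gcd = 12 (last nonzero row C).
So gcd(60, 192) = 12, with Bézout identity 1·192 − 3·60 = 12. Containment (⊇): the Bézout identity exhibits 12 as an element of (60, 192), giving (12) ⊆ (60, 192). Containment (⊆): since 12 | 60 and 12 | 192 (60 = 12·5, 192 = 12·16), every Z-linear combination of 60 and 192 is divisible by 12, so (60, 192) ⊆ (12). Therefore (60, 192) = (12), d = 12.

Final answer: (60, 192) = (12); d = 12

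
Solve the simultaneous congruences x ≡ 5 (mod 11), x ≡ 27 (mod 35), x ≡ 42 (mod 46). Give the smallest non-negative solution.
The moduli 11, 35, 46 are pairwise coprime, so by the CRT there is a unique solution mod 11·35·46 = 17710.
Solve by successive substitution. Start with x ≡ 5 (mod 11).
  Combine with x ≡ 27 (mod 35): write x = 5 + 11·t and require 5 + 11·t ≡ 27 (mod 35), i.e. 11·t ≡ 27 − 5 ≡ 22 (mod 35). Since 11^(−1) ≡ 16 (mod 35), t ≡ 16·22 ≡ 2 (mod 35). So x ≡ 5 + 11·2 = 27 (mod 385).
  Combine with x ≡ 42 (mod 46): write x = 27 + 385·t and require 27 + 385·t ≡ 42 (mod 46), i.e. 385·t ≡ 42 − 27 ≡ 15 (mod 46). Since 385^(−1) ≡ 19 (mod 46) (385 ≡ 17 (mod 46)), t ≡ 19·15 ≡ 9 (mod 46). So x ≡ 27 + 385·9 = 3492 (mod 17710).
Unique solution in [0, 17710): x = 3492.

Final answer: x ≡ 3492 (mod 17710); the representative in [0, 17710) is 3492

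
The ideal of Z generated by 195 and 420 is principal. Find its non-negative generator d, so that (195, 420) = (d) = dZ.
In the PID Z, (a, b) is generated by gcd(a, b). Compute gcd(420, 195) with the extended Euclidean algorithm, tracking rows (r, s, t) with s·420 + t·195 = r:
  row A: (420, 1, 0)   [1·420 + 0·195 = 420]
  row B: (195, 0, 1)   [0·420 + 1·195 = 195]
  420 = 2·195 + 30   → row C = row A − 2·row B = (30, 1, −2)   [check: 1·420 − 2·195 = 30]
  195 = 6·30 + 15   → row D = row B − 6·row C = (15, −6, 13)   [check: −6·420 + 13·195 = 15]
  30 = 2·15 + 0   → remainder 0, stop. gcd = 15 (last nonzero row D).
So gcd(195, 420) = 15, with Bézout identity −6·420 + 13·195 = 15. Containment (⊇): the Bézout identity exhibits 15 as an element of (195, 420), giving (15) ⊆ (195, 420). Containment (⊆): since 15 | 195 and 15 | 420 (195 = 15·13, 420 = 15·28), every Z-linear combination of 195 and 420 is divisible by 15, so (195, 420) ⊆ (15). Therefore (195, 420) = (15), d = 15.

Final answer: (195, 420) = (15); d = 15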